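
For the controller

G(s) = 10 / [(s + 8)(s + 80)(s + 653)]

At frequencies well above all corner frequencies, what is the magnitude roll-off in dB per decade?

-60 dB/decade

Each pole contributes −20 dB/decade at high frequency; each zero contributes +20 dB/decade.
Net: 0 zero(s) − 3 pole(s) → -60 dB/decade.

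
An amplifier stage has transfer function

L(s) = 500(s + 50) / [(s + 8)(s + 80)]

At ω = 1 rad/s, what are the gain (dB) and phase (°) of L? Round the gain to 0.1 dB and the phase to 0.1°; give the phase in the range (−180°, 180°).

At s = jω = j1:
zero (s+50): 50 + j1 → |·| = √(50²+1²) = √2501 ≈ 50.01, ∠ = arctan(1/50) ≈ 1.15°
pole (s+8): 8 + j1 → |·| = √(8²+1²) = √65 ≈ 8.0623, ∠ = arctan(1/8) ≈ 7.13°
pole (s+80): 80 + j1 → |·| = √(80²+1²) = √6401 ≈ 80.006, ∠ = arctan(1/80) ≈ 0.72°
|L| = 500 · 50.01 / 645.03 ≈ 38.766
Gain = 20 log₁₀(38.766) ≈ 31.77 dB
∠L = 1.15° − 7.85° = -6.70°

31.8 dB, -6.7°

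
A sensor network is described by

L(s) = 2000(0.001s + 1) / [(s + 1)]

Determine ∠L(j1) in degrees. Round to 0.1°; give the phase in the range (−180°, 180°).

-44.9°

At ω = 1 rad/s:
zero (1 + j1·0.001) = 1 + j0.001 → |·| ≈ 1, ∠ ≈ 0.06°
pole (1 + j1·1) = 1 + j1 → |·| ≈ 1.4142, ∠ ≈ 45.00°
∠L = (0.06°) − (45.00°) = -44.94°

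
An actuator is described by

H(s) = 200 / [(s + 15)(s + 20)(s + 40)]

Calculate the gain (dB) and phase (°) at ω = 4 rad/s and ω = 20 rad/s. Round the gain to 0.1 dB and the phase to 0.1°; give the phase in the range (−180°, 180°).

ω = 4: -36.1 dB, -32.0°; ω = 20: -44.0 dB, -124.7°

At s = jω = j4:
pole (s+15): 15 + j4 → |·| = √(15²+4²) = √241 ≈ 15.524, ∠ = arctan(4/15) ≈ 14.93°
pole (s+20): 20 + j4 → |·| = √(20²+4²) = √416 ≈ 20.396, ∠ = arctan(4/20) ≈ 11.31°
pole (s+40): 40 + j4 → |·| = √(40²+4²) = √1616 ≈ 40.2, ∠ = arctan(4/40) ≈ 5.71°
|H| = 200 / 12728 ≈ 0.015713
Gain = 20 log₁₀(0.015713) ≈ -36.07 dB
∠H = 0.00° − 31.95° = -31.95°

At s = jω = j20:
pole (s+15): 15 + j20 → |·| = √(15²+20²) = √625 ≈ 25, ∠ = arctan(20/15) ≈ 53.13°
pole (s+20): 20 + j20 → |·| = √(20²+20²) = √800 ≈ 28.284, ∠ = arctan(20/20) ≈ 45.00°
pole (s+40): 40 + j20 → |·| = √(40²+20²) = √2000 ≈ 44.721, ∠ = arctan(20/40) ≈ 26.57°
|H| = 200 / 31622 ≈ 0.0063247
Gain = 20 log₁₀(0.0063247) ≈ -43.98 dB
∠H = 0.00° − 124.70° = -124.70°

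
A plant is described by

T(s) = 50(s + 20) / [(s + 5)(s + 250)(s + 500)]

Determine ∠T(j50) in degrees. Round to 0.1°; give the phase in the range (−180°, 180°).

At s = jω = j50:
zero (s+20): 20 + j50 → |·| = √(20²+50²) = √2900 ≈ 53.852, ∠ = arctan(50/20) ≈ 68.20°
pole (s+5): 5 + j50 → |·| = √(5²+50²) = √2525 ≈ 50.249, ∠ = arctan(50/5) ≈ 84.29°
pole (s+250): 250 + j50 → |·| = √(250²+50²) = √65000 ≈ 254.95, ∠ = arctan(50/250) ≈ 11.31°
pole (s+500): 500 + j50 → |·| = √(500²+50²) = √252500 ≈ 502.49, ∠ = arctan(50/500) ≈ 5.71°
∠T = 68.20° − 101.31° = -33.11°

-33.1°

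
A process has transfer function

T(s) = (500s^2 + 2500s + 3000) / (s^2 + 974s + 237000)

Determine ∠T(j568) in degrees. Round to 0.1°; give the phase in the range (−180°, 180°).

Substitute s = j568:
Numerator: 500(j568)^2 + 2500(j568) + 3000 = -161309000 + j1420000
Denominator: (j568)^2 + 974(j568) + 237000 = -85624 + j553232
|N| = √(161309000² + 1420000²) ≈ 1.6132e+08, ∠N ≈ 179.50°
|D| = √(85624² + 553232²) ≈ 5.5982e+05, ∠D ≈ 98.80°
∠T = 179.50° − 98.80° = 80.70°

80.7°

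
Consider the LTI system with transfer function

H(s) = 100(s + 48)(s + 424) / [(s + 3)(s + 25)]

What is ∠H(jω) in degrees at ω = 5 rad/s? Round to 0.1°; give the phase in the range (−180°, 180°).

-63.7°

At s = jω = j5:
zero (s+48): 48 + j5 → |·| = √(48²+5²) = √2329 ≈ 48.26, ∠ = arctan(5/48) ≈ 5.95°
zero (s+424): 424 + j5 → |·| = √(424²+5²) = √179801 ≈ 424.03, ∠ = arctan(5/424) ≈ 0.68°
pole (s+3): 3 + j5 → |·| = √(3²+5²) = √34 ≈ 5.831, ∠ = arctan(5/3) ≈ 59.04°
pole (s+25): 25 + j5 → |·| = √(25²+5²) = √650 ≈ 25.495, ∠ = arctan(5/25) ≈ 11.31°
∠H = 6.63° − 70.35° = -63.72°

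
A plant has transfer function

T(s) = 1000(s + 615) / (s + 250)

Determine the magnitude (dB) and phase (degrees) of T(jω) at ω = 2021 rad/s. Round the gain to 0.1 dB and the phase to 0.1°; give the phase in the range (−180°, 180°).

At s = jω = j2021:
zero (s+615): 615 + j2021 → |·| = √(615²+2021²) = √4462666 ≈ 2112.5, ∠ = arctan(2021/615) ≈ 73.07°
pole (s+250): 250 + j2021 → |·| = √(250²+2021²) = √4146941 ≈ 2036.4, ∠ = arctan(2021/250) ≈ 82.95°
|T| = 1000 · 2112.5 / 2036.4 ≈ 1037.4
Gain = 20 log₁₀(1037.4) ≈ 60.32 dB
∠T = 73.07° − 82.95° = -9.88°

60.3 dB, -9.9°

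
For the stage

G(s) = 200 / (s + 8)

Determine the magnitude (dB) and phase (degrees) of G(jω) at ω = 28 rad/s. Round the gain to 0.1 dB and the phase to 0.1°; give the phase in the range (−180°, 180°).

Substitute s = j28:
Numerator: 200 = 200 + j0
Denominator: (j28) + 8 = 8 + j28
|N| = √(200² + 0²) ≈ 200, ∠N ≈ 0.00°
|D| = √(8² + 28²) ≈ 29.12, ∠D ≈ 74.05°
|G| = 200 / 29.12 ≈ 6.8681
Gain = 20 log₁₀(6.8681) ≈ 16.74 dB
∠G = 0.00° − 74.05° = -74.05°

16.7 dB, -74.1°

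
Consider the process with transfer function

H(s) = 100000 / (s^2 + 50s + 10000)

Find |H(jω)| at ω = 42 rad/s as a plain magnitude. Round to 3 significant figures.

At s = jω = j42:
quadratic: (j42)² + 50·j42 + 10000 = 8236 + j2100 → |·| ≈ 8499.5, ∠ ≈ 14.30°
|H| = 100000 / 8499.5 ≈ 11.765

11.8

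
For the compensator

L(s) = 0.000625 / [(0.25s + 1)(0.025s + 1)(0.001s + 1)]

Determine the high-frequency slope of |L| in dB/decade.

Each pole contributes −20 dB/decade at high frequency; each zero contributes +20 dB/decade.
Net: 0 zero(s) − 3 pole(s) → -60 dB/decade.

-60 dB/decade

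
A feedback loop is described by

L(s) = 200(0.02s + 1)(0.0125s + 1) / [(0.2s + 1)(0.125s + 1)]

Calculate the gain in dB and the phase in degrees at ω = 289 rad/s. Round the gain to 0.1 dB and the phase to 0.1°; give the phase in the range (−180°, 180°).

6.5 dB, -22.7°

At ω = 289 rad/s:
zero (1 + j289·0.02) = 1 + j5.78 → |·| ≈ 5.8659, ∠ ≈ 80.18°
zero (1 + j289·0.0125) = 1 + j3.6125 → |·| ≈ 3.7484, ∠ ≈ 74.53°
pole (1 + j289·0.2) = 1 + j57.8 → |·| ≈ 57.809, ∠ ≈ 89.01°
pole (1 + j289·0.125) = 1 + j36.125 → |·| ≈ 36.139, ∠ ≈ 88.41°
|L| = 200 · 5.8659 · 3.7484 / (57.809 · 36.139) ≈ 2.1049
Gain = 20 log₁₀(2.1049) ≈ 6.46 dB
∠L = (80.18° + 74.53°) − (89.01° + 88.41°) = -22.71°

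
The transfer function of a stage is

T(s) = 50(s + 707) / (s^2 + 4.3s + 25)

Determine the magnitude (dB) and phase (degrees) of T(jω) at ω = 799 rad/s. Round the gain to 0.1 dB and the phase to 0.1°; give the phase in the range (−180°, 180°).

-21.6 dB, -131.2°

At s = jω = j799:
zero (s+707): 707 + j799 → |·| = √(707²+799²) = √1138250 ≈ 1066.9, ∠ = arctan(799/707) ≈ 48.50°
quadratic: (j799)² + 4.3·j799 + 25 = -638376 + j3435.7 → |·| ≈ 6.3839e+05, ∠ ≈ 179.69°
|T| = 50 · 1066.9 / 6.3839e+05 ≈ 0.083562
Gain = 20 log₁₀(0.083562) ≈ -21.56 dB
∠T = 48.50° − 179.69° = -131.19°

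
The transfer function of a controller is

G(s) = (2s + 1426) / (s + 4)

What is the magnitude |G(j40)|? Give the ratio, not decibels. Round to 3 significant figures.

35.5

Substitute s = j40:
Numerator: 2(j40) + 1426 = 1426 + j80
Denominator: (j40) + 4 = 4 + j40
|N| = √(1426² + 80²) ≈ 1428.2, ∠N ≈ 3.21°
|D| = √(4² + 40²) ≈ 40.2, ∠D ≈ 84.29°
|G| = 1428.2 / 40.2 ≈ 35.527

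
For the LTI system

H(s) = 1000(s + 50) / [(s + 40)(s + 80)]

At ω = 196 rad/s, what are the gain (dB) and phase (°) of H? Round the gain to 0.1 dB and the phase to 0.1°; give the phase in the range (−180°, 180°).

At s = jω = j196:
zero (s+50): 50 + j196 → |·| = √(50²+196²) = √40916 ≈ 202.28, ∠ = arctan(196/50) ≈ 75.69°
pole (s+40): 40 + j196 → |·| = √(40²+196²) = √40016 ≈ 200.04, ∠ = arctan(196/40) ≈ 78.47°
pole (s+80): 80 + j196 → |·| = √(80²+196²) = √44816 ≈ 211.7, ∠ = arctan(196/80) ≈ 67.80°
|H| = 1000 · 202.28 / 42348 ≈ 4.7766
Gain = 20 log₁₀(4.7766) ≈ 13.58 dB
∠H = 75.69° − 146.27° = -70.58°

13.6 dB, -70.6°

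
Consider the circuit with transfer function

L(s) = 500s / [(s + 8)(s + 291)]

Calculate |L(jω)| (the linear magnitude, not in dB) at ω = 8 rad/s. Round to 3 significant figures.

1.21

At s = jω = j8:
zero at origin: s = j8 → |·| = 8, ∠ = 90.00°
pole (s+8): 8 + j8 → |·| = √(8²+8²) = √128 ≈ 11.314, ∠ = arctan(8/8) ≈ 45.00°
pole (s+291): 291 + j8 → |·| = √(291²+8²) = √84745 ≈ 291.11, ∠ = arctan(8/291) ≈ 1.57°
|L| = 500 · 8 / 3293.6 ≈ 1.2145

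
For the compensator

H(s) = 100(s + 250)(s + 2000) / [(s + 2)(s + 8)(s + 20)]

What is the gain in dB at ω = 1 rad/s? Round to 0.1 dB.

At s = jω = j1:
zero (s+250): 250 + j1 → |·| = √(250²+1²) = √62501 ≈ 250, ∠ = arctan(1/250) ≈ 0.23°
zero (s+2000): 2000 + j1 → |·| = √(2000²+1²) = √4000001 ≈ 2000, ∠ = arctan(1/2000) ≈ 0.03°
pole (s+2): 2 + j1 → |·| = √(2²+1²) = √5 ≈ 2.2361, ∠ = arctan(1/2) ≈ 26.57°
pole (s+8): 8 + j1 → |·| = √(8²+1²) = √65 ≈ 8.0623, ∠ = arctan(1/8) ≈ 7.13°
pole (s+20): 20 + j1 → |·| = √(20²+1²) = √401 ≈ 20.025, ∠ = arctan(1/20) ≈ 2.86°
|H| = 100 · 5e+05 / 361.01 ≈ 1.385e+05
Gain = 20 log₁₀(1.385e+05) ≈ 102.83 dB

102.8 dB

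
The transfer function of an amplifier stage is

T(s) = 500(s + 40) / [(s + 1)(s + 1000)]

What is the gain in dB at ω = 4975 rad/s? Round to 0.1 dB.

-20.1 dB

At s = jω = j4975:
zero (s+40): 40 + j4975 → |·| = √(40²+4975²) = √24752225 ≈ 4975.2, ∠ = arctan(4975/40) ≈ 89.54°
pole (s+1): 1 + j4975 → |·| = √(1²+4975²) = √24750626 ≈ 4975, ∠ = arctan(4975/1) ≈ 89.99°
pole (s+1000): 1000 + j4975 → |·| = √(1000²+4975²) = √25750625 ≈ 5074.5, ∠ = arctan(4975/1000) ≈ 78.63°
|T| = 500 · 4975.2 / 2.5246e+07 ≈ 0.098534
Gain = 20 log₁₀(0.098534) ≈ -20.13 dB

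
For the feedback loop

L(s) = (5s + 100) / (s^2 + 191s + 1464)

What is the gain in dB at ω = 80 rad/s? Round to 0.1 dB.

-31.8 dB

Substitute s = j80:
Numerator: 5(j80) + 100 = 100 + j400
Denominator: (j80)^2 + 191(j80) + 1464 = -4936 + j15280
|N| = √(100² + 400²) ≈ 412.31, ∠N ≈ 75.96°
|D| = √(4936² + 15280²) ≈ 16057, ∠D ≈ 107.90°
|L| = 412.31 / 16057 ≈ 0.025678
Gain = 20 log₁₀(0.025678) ≈ -31.81 dB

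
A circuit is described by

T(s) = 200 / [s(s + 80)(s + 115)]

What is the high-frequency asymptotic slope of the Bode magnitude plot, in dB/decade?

-60 dB/decade

Each pole contributes −20 dB/decade at high frequency; each zero contributes +20 dB/decade.
Net: 0 zero(s) − 3 pole(s) → -60 dB/decade.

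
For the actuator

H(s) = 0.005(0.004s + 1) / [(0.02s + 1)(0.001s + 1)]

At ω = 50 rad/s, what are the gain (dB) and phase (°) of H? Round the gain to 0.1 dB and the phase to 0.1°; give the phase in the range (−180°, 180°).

-48.9 dB, -36.6°

At ω = 50 rad/s:
zero (1 + j50·0.004) = 1 + j0.2 → |·| ≈ 1.0198, ∠ ≈ 11.31°
pole (1 + j50·0.02) = 1 + j1 → |·| ≈ 1.4142, ∠ ≈ 45.00°
pole (1 + j50·0.001) = 1 + j0.05 → |·| ≈ 1.0012, ∠ ≈ 2.86°
|H| = 0.005 · 1.0198 / (1.4142 · 1.0012) ≈ 0.0036013
Gain = 20 log₁₀(0.0036013) ≈ -48.87 dB
∠H = (11.31°) − (45.00° + 2.86°) = -36.55°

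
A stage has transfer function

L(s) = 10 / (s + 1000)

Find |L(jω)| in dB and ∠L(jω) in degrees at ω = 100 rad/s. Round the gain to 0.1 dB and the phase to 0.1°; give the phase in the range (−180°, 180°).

At s = jω = j100:
pole (s+1000): 1000 + j100 → |·| = √(1000²+100²) = √1010000 ≈ 1005, ∠ = arctan(100/1000) ≈ 5.71°
|L| = 10 / 1005 ≈ 0.0099502
Gain = 20 log₁₀(0.0099502) ≈ -40.04 dB
∠L = 0.00° − 5.71° = -5.71°

-40.0 dB, -5.7°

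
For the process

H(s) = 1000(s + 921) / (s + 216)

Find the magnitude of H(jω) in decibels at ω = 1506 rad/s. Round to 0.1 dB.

At s = jω = j1506:
zero (s+921): 921 + j1506 → |·| = √(921²+1506²) = √3116277 ≈ 1765.3, ∠ = arctan(1506/921) ≈ 58.55°
pole (s+216): 216 + j1506 → |·| = √(216²+1506²) = √2314692 ≈ 1521.4, ∠ = arctan(1506/216) ≈ 81.84°
|H| = 1000 · 1765.3 / 1521.4 ≈ 1160.3
Gain = 20 log₁₀(1160.3) ≈ 61.29 dB

61.3 dB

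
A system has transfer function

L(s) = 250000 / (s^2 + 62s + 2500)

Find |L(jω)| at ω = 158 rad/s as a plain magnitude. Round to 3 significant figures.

At s = jω = j158:
quadratic: (j158)² + 62·j158 + 2500 = -22464 + j9796 → |·| ≈ 24507, ∠ ≈ 156.44°
|L| = 250000 / 24507 ≈ 10.201

10.2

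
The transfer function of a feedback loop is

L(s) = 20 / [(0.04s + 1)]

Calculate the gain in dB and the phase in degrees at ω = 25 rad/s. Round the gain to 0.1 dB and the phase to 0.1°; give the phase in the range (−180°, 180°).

23.0 dB, -45.0°

At ω = 25 rad/s:
pole (1 + j25·0.04) = 1 + j1 → |·| ≈ 1.4142, ∠ ≈ 45.00°
|L| = 20 · 1 / (1.4142) ≈ 14.142
Gain = 20 log₁₀(14.142) ≈ 23.01 dB
∠L = (0°) − (45.00°) = -45.00°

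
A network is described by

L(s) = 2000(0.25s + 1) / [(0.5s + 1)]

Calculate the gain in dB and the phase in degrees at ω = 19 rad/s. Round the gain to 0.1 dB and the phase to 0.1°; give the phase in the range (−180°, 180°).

At ω = 19 rad/s:
zero (1 + j19·0.25) = 1 + j4.75 → |·| ≈ 4.8541, ∠ ≈ 78.11°
pole (1 + j19·0.5) = 1 + j9.5 → |·| ≈ 9.5525, ∠ ≈ 83.99°
|L| = 2000 · 4.8541 / (9.5525) ≈ 1016.3
Gain = 20 log₁₀(1016.3) ≈ 60.14 dB
∠L = (78.11°) − (83.99°) = -5.88°

60.1 dB, -5.9°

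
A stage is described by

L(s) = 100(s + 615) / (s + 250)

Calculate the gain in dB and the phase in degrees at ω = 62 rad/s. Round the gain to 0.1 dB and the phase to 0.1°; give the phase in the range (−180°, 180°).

47.6 dB, -8.2°

At s = jω = j62:
zero (s+615): 615 + j62 → |·| = √(615²+62²) = √382069 ≈ 618.12, ∠ = arctan(62/615) ≈ 5.76°
pole (s+250): 250 + j62 → |·| = √(250²+62²) = √66344 ≈ 257.57, ∠ = arctan(62/250) ≈ 13.93°
|L| = 100 · 618.12 / 257.57 ≈ 239.98
Gain = 20 log₁₀(239.98) ≈ 47.60 dB
∠L = 5.76° − 13.93° = -8.17°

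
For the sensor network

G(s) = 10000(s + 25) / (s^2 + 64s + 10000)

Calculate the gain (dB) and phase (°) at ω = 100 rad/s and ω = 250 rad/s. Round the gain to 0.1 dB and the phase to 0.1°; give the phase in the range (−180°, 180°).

At s = jω = j100:
zero (s+25): 25 + j100 → |·| = √(25²+100²) = √10625 ≈ 103.08, ∠ = arctan(100/25) ≈ 75.96°
quadratic: (j100)² + 64·j100 + 10000 = 0 + j6400 → |·| ≈ 6400, ∠ ≈ 90.00°
|G| = 10000 · 103.08 / 6400 ≈ 161.06
Gain = 20 log₁₀(161.06) ≈ 44.14 dB
∠G = 75.96° − 90.00° = -14.04°

At s = jω = j250:
zero (s+25): 25 + j250 → |·| = √(25²+250²) = √63125 ≈ 251.25, ∠ = arctan(250/25) ≈ 84.29°
quadratic: (j250)² + 64·j250 + 10000 = -52500 + j16000 → |·| ≈ 54884, ∠ ≈ 163.05°
|G| = 10000 · 251.25 / 54884 ≈ 45.778
Gain = 20 log₁₀(45.778) ≈ 33.21 dB
∠G = 84.29° − 163.05° = -78.76°

ω = 100: 44.1 dB, -14.0°; ω = 250: 33.2 dB, -78.8°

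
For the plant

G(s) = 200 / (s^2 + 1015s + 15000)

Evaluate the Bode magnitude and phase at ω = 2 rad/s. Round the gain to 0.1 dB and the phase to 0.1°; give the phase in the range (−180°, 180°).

-37.6 dB, -7.7°

Substitute s = j2:
Numerator: 200 = 200 + j0
Denominator: (j2)^2 + 1015(j2) + 15000 = 14996 + j2030
|N| = √(200² + 0²) ≈ 200, ∠N ≈ 0.00°
|D| = √(14996² + 2030²) ≈ 15133, ∠D ≈ 7.71°
|G| = 200 / 15133 ≈ 0.013216
Gain = 20 log₁₀(0.013216) ≈ -37.58 dB
∠G = 0.00° − 7.71° = -7.71°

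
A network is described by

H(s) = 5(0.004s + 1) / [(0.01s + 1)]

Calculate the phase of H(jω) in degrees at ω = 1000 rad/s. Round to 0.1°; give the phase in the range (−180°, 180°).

-8.3°

At ω = 1000 rad/s:
zero (1 + j1000·0.004) = 1 + j4 → |·| ≈ 4.1231, ∠ ≈ 75.96°
pole (1 + j1000·0.01) = 1 + j10 → |·| ≈ 10.05, ∠ ≈ 84.29°
∠H = (75.96°) − (84.29°) = -8.33°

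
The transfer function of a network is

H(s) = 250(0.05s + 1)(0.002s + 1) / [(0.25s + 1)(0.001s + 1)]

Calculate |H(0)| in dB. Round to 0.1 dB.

H(0) = 250 · 1 / 1 = 250
20 log₁₀(250) ≈ 47.96 dB

48.0 dB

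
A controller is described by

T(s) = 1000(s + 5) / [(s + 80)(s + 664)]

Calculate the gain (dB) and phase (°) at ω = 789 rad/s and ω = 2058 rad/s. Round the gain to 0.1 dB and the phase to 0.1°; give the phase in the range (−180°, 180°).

At s = jω = j789:
zero (s+5): 5 + j789 → |·| = √(5²+789²) = √622546 ≈ 789.02, ∠ = arctan(789/5) ≈ 89.64°
pole (s+80): 80 + j789 → |·| = √(80²+789²) = √628921 ≈ 793.05, ∠ = arctan(789/80) ≈ 84.21°
pole (s+664): 664 + j789 → |·| = √(664²+789²) = √1063417 ≈ 1031.2, ∠ = arctan(789/664) ≈ 49.92°
|T| = 1000 · 789.02 / 8.1779e+05 ≈ 0.96482
Gain = 20 log₁₀(0.96482) ≈ -0.31 dB
∠T = 89.64° − 134.13° = -44.49°

At s = jω = j2058:
zero (s+5): 5 + j2058 → |·| = √(5²+2058²) = √4235389 ≈ 2058, ∠ = arctan(2058/5) ≈ 89.86°
pole (s+80): 80 + j2058 → |·| = √(80²+2058²) = √4241764 ≈ 2059.6, ∠ = arctan(2058/80) ≈ 87.77°
pole (s+664): 664 + j2058 → |·| = √(664²+2058²) = √4676260 ≈ 2162.5, ∠ = arctan(2058/664) ≈ 72.12°
|T| = 1000 · 2058 / 4.4539e+06 ≈ 0.46207
Gain = 20 log₁₀(0.46207) ≈ -6.71 dB
∠T = 89.86° − 159.89° = -70.03°

ω = 789: -0.3 dB, -44.5°; ω = 2058: -6.7 dB, -70.0°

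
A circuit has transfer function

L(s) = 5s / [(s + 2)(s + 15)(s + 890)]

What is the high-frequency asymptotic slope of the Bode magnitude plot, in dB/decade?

Each pole contributes −20 dB/decade at high frequency; each zero contributes +20 dB/decade.
Net: 1 zero(s) − 3 pole(s) → -40 dB/decade.

-40 dB/decade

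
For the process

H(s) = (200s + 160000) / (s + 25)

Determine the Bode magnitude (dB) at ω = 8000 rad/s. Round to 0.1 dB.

46.1 dB

Substitute s = j8000:
Numerator: 200(j8000) + 160000 = 160000 + j1600000
Denominator: (j8000) + 25 = 25 + j8000
|N| = √(160000² + 1600000²) ≈ 1.608e+06, ∠N ≈ 84.29°
|D| = √(25² + 8000²) ≈ 8000, ∠D ≈ 89.82°
|H| = 1.608e+06 / 8000 ≈ 201
Gain = 20 log₁₀(201) ≈ 46.06 dB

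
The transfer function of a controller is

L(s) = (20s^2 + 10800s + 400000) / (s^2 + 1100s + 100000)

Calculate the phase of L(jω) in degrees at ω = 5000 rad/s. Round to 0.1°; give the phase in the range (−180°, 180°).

6.3°

Substitute s = j5000:
Numerator: 20(j5000)^2 + 10800(j5000) + 400000 = -499600000 + j54000000
Denominator: (j5000)^2 + 1100(j5000) + 100000 = -24900000 + j5500000
|N| = √(499600000² + 54000000²) ≈ 5.0251e+08, ∠N ≈ 173.83°
|D| = √(24900000² + 5500000²) ≈ 2.55e+07, ∠D ≈ 167.54°
∠L = 173.83° − 167.54° = 6.29°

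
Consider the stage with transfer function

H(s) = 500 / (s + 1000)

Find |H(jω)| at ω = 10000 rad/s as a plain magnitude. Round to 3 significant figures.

0.0498

Substitute s = j10000:
Numerator: 500 = 500 + j0
Denominator: (j10000) + 1000 = 1000 + j10000
|N| = √(500² + 0²) ≈ 500, ∠N ≈ 0.00°
|D| = √(1000² + 10000²) ≈ 10050, ∠D ≈ 84.29°
|H| = 500 / 10050 ≈ 0.049751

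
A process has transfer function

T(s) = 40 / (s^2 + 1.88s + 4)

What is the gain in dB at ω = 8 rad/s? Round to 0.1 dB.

-3.8 dB

At s = jω = j8:
quadratic: (j8)² + 1.88·j8 + 4 = -60 + j15.04 → |·| ≈ 61.856, ∠ ≈ 165.93°
|T| = 40 / 61.856 ≈ 0.64666
Gain = 20 log₁₀(0.64666) ≈ -3.79 dB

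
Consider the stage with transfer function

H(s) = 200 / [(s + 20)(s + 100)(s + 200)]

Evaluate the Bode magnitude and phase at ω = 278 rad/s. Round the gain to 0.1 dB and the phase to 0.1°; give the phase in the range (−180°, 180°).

At s = jω = j278:
pole (s+20): 20 + j278 → |·| = √(20²+278²) = √77684 ≈ 278.72, ∠ = arctan(278/20) ≈ 85.89°
pole (s+100): 100 + j278 → |·| = √(100²+278²) = √87284 ≈ 295.44, ∠ = arctan(278/100) ≈ 70.22°
pole (s+200): 200 + j278 → |·| = √(200²+278²) = √117284 ≈ 342.47, ∠ = arctan(278/200) ≈ 54.27°
|H| = 200 / 2.8201e+07 ≈ 7.0919e-06
Gain = 20 log₁₀(7.0919e-06) ≈ -102.98 dB
∠H = 0.00° − 210.38° = -210.38° ≡ 149.62° (principal value)

-103.0 dB, 149.6°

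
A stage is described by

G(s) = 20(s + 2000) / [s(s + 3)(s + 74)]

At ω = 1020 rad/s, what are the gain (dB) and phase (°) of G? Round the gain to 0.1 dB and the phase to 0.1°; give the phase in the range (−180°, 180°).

At s = jω = j1020:
zero (s+2000): 2000 + j1020 → |·| = √(2000²+1020²) = √5040400 ≈ 2245.1, ∠ = arctan(1020/2000) ≈ 27.02°
pole (s+3): 3 + j1020 → |·| = √(3²+1020²) = √1040409 ≈ 1020, ∠ = arctan(1020/3) ≈ 89.83°
pole (s+74): 74 + j1020 → |·| = √(74²+1020²) = √1045876 ≈ 1022.7, ∠ = arctan(1020/74) ≈ 85.85°
pole at origin: |s| = 1020, ∠ = 90.00° (in denominator)
|G| = 20 · 2245.1 / 1.064e+09 ≈ 4.2201e-05
Gain = 20 log₁₀(4.2201e-05) ≈ -87.49 dB
∠G = 27.02° − 265.68° = -238.66° ≡ 121.34° (principal value)

-87.5 dB, 121.3°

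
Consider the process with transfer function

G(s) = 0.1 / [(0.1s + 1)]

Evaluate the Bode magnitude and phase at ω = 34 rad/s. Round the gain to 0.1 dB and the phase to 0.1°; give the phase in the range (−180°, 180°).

-31.0 dB, -73.6°

At ω = 34 rad/s:
pole (1 + j34·0.1) = 1 + j3.4 → |·| ≈ 3.544, ∠ ≈ 73.61°
|G| = 0.1 · 1 / (3.544) ≈ 0.028217
Gain = 20 log₁₀(0.028217) ≈ -30.99 dB
∠G = (0°) − (73.61°) = -73.61°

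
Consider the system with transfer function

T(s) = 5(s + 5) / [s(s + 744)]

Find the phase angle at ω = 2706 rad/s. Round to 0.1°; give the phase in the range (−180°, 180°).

-74.7°

At s = jω = j2706:
zero (s+5): 5 + j2706 → |·| = √(5²+2706²) = √7322461 ≈ 2706, ∠ = arctan(2706/5) ≈ 89.89°
pole (s+744): 744 + j2706 → |·| = √(744²+2706²) = √7875972 ≈ 2806.4, ∠ = arctan(2706/744) ≈ 74.63°
pole at origin: |s| = 2706, ∠ = 90.00° (in denominator)
∠T = 89.89° − 164.63° = -74.74°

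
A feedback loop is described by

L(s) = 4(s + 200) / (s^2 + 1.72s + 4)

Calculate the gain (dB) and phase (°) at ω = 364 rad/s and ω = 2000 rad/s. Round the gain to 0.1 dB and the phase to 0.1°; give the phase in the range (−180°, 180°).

At s = jω = j364:
zero (s+200): 200 + j364 → |·| = √(200²+364²) = √172496 ≈ 415.33, ∠ = arctan(364/200) ≈ 61.21°
quadratic: (j364)² + 1.72·j364 + 4 = -132492 + j626.08 → |·| ≈ 1.3249e+05, ∠ ≈ 179.73°
|L| = 4 · 415.33 / 1.3249e+05 ≈ 0.012539
Gain = 20 log₁₀(0.012539) ≈ -38.03 dB
∠L = 61.21° − 179.73° = -118.52°

At s = jω = j2000:
zero (s+200): 200 + j2000 → |·| = √(200²+2000²) = √4040000 ≈ 2010, ∠ = arctan(2000/200) ≈ 84.29°
quadratic: (j2000)² + 1.72·j2000 + 4 = -3999996 + j3440 → |·| ≈ 4e+06, ∠ ≈ 179.95°
|L| = 4 · 2010 / 4e+06 ≈ 0.00201
Gain = 20 log₁₀(0.00201) ≈ -53.94 dB
∠L = 84.29° − 179.95° = -95.66°

ω = 364: -38.0 dB, -118.5°; ω = 2000: -53.9 dB, -95.7°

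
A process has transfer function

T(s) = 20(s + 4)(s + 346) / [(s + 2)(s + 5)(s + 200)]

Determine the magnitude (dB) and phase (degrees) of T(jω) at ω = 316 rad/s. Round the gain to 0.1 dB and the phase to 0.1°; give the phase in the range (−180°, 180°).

At s = jω = j316:
zero (s+4): 4 + j316 → |·| = √(4²+316²) = √99872 ≈ 316.03, ∠ = arctan(316/4) ≈ 89.27°
zero (s+346): 346 + j316 → |·| = √(346²+316²) = √219572 ≈ 468.59, ∠ = arctan(316/346) ≈ 42.41°
pole (s+2): 2 + j316 → |·| = √(2²+316²) = √99860 ≈ 316.01, ∠ = arctan(316/2) ≈ 89.64°
pole (s+5): 5 + j316 → |·| = √(5²+316²) = √99881 ≈ 316.04, ∠ = arctan(316/5) ≈ 89.09°
pole (s+200): 200 + j316 → |·| = √(200²+316²) = √139856 ≈ 373.97, ∠ = arctan(316/200) ≈ 57.67°
|T| = 20 · 1.4809e+05 / 3.7349e+07 ≈ 0.079301
Gain = 20 log₁₀(0.079301) ≈ -22.01 dB
∠T = 131.68° − 236.40° = -104.72°

-22.0 dB, -104.7°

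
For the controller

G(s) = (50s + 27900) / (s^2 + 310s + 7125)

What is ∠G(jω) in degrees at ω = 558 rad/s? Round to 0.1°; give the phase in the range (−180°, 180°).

-105.4°

Substitute s = j558:
Numerator: 50(j558) + 27900 = 27900 + j27900
Denominator: (j558)^2 + 310(j558) + 7125 = -304239 + j172980
|N| = √(27900² + 27900²) ≈ 39457, ∠N ≈ 45.00°
|D| = √(304239² + 172980²) ≈ 3.4998e+05, ∠D ≈ 150.38°
∠G = 45.00° − 150.38° = -105.38°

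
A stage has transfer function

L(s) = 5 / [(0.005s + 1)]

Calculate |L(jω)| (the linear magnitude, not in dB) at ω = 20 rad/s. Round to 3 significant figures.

At ω = 20 rad/s:
pole (1 + j20·0.005) = 1 + j0.1 → |·| ≈ 1.005, ∠ ≈ 5.71°
|L| = 5 · 1 / (1.005) ≈ 4.9751

4.98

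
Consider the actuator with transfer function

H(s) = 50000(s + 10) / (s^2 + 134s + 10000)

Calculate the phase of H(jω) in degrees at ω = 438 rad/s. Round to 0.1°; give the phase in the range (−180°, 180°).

-73.4°

At s = jω = j438:
zero (s+10): 10 + j438 → |·| = √(10²+438²) = √191944 ≈ 438.11, ∠ = arctan(438/10) ≈ 88.69°
quadratic: (j438)² + 134·j438 + 10000 = -181844 + j58692 → |·| ≈ 1.9108e+05, ∠ ≈ 162.11°
∠H = 88.69° − 162.11° = -73.42°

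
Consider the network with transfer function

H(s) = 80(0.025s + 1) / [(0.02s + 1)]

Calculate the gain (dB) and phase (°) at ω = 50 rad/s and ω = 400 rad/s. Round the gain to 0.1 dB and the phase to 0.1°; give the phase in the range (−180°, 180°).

ω = 50: 39.1 dB, 6.3°; ω = 400: 40.0 dB, 1.4°

At ω = 50 rad/s:
zero (1 + j50·0.025) = 1 + j1.25 → |·| ≈ 1.6008, ∠ ≈ 51.34°
pole (1 + j50·0.02) = 1 + j1 → |·| ≈ 1.4142, ∠ ≈ 45.00°
|H| = 80 · 1.6008 / (1.4142) ≈ 90.556
Gain = 20 log₁₀(90.556) ≈ 39.14 dB
∠H = (51.34°) − (45.00°) = 6.34°

At ω = 400 rad/s:
zero (1 + j400·0.025) = 1 + j10 → |·| ≈ 10.05, ∠ ≈ 84.29°
pole (1 + j400·0.02) = 1 + j8 → |·| ≈ 8.0623, ∠ ≈ 82.87°
|H| = 80 · 10.05 / (8.0623) ≈ 99.723
Gain = 20 log₁₀(99.723) ≈ 39.98 dB
∠H = (84.29°) − (82.87°) = 1.42°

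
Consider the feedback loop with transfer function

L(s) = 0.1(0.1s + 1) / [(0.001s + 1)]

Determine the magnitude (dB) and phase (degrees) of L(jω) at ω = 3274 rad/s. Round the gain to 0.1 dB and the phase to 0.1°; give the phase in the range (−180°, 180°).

19.6 dB, 16.8°

At ω = 3274 rad/s:
zero (1 + j3274·0.1) = 1 + j327.4 → |·| ≈ 327.4, ∠ ≈ 89.82°
pole (1 + j3274·0.001) = 1 + j3.274 → |·| ≈ 3.4233, ∠ ≈ 73.02°
|L| = 0.1 · 327.4 / (3.4233) ≈ 9.5639
Gain = 20 log₁₀(9.5639) ≈ 19.61 dB
∠L = (89.82°) − (73.02°) = 16.80°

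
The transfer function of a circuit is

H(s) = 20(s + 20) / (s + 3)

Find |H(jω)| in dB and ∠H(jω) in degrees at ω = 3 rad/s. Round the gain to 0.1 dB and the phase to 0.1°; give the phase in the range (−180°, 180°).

39.6 dB, -36.5°

At s = jω = j3:
zero (s+20): 20 + j3 → |·| = √(20²+3²) = √409 ≈ 20.224, ∠ = arctan(3/20) ≈ 8.53°
pole (s+3): 3 + j3 → |·| = √(3²+3²) = √18 ≈ 4.2426, ∠ = arctan(3/3) ≈ 45.00°
|H| = 20 · 20.224 / 4.2426 ≈ 95.338
Gain = 20 log₁₀(95.338) ≈ 39.59 dB
∠H = 8.53° − 45.00° = -36.47°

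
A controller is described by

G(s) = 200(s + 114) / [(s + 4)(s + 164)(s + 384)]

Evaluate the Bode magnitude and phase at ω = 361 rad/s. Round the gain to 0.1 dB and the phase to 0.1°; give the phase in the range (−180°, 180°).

-60.0 dB, -125.7°

At s = jω = j361:
zero (s+114): 114 + j361 → |·| = √(114²+361²) = √143317 ≈ 378.57, ∠ = arctan(361/114) ≈ 72.47°
pole (s+4): 4 + j361 → |·| = √(4²+361²) = √130337 ≈ 361.02, ∠ = arctan(361/4) ≈ 89.37°
pole (s+164): 164 + j361 → |·| = √(164²+361²) = √157217 ≈ 396.51, ∠ = arctan(361/164) ≈ 65.57°
pole (s+384): 384 + j361 → |·| = √(384²+361²) = √277777 ≈ 527.05, ∠ = arctan(361/384) ≈ 43.23°
|G| = 200 · 378.57 / 7.5446e+07 ≈ 0.0010036
Gain = 20 log₁₀(0.0010036) ≈ -59.97 dB
∠G = 72.47° − 198.17° = -125.70°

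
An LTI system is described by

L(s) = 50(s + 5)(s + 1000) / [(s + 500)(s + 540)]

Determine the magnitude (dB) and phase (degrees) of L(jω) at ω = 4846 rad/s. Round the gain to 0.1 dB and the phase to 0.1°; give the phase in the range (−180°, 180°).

At s = jω = j4846:
zero (s+5): 5 + j4846 → |·| = √(5²+4846²) = √23483741 ≈ 4846, ∠ = arctan(4846/5) ≈ 89.94°
zero (s+1000): 1000 + j4846 → |·| = √(1000²+4846²) = √24483716 ≈ 4948.1, ∠ = arctan(4846/1000) ≈ 78.34°
pole (s+500): 500 + j4846 → |·| = √(500²+4846²) = √23733716 ≈ 4871.7, ∠ = arctan(4846/500) ≈ 84.11°
pole (s+540): 540 + j4846 → |·| = √(540²+4846²) = √23775316 ≈ 4876, ∠ = arctan(4846/540) ≈ 83.64°
|L| = 50 · 2.3978e+07 / 2.3754e+07 ≈ 50.471
Gain = 20 log₁₀(50.471) ≈ 34.06 dB
∠L = 168.28° − 167.75° = 0.53°

34.1 dB, 0.5°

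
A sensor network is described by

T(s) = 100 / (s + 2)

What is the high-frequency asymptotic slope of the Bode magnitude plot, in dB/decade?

Each pole contributes −20 dB/decade at high frequency; each zero contributes +20 dB/decade.
Net: 0 zero(s) − 1 pole(s) → -20 dB/decade.

-20 dB/decade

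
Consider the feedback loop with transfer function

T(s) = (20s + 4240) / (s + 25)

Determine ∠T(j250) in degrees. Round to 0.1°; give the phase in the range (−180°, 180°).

-34.6°

Substitute s = j250:
Numerator: 20(j250) + 4240 = 4240 + j5000
Denominator: (j250) + 25 = 25 + j250
|N| = √(4240² + 5000²) ≈ 6555.7, ∠N ≈ 49.70°
|D| = √(25² + 250²) ≈ 251.25, ∠D ≈ 84.29°
∠T = 49.70° − 84.29° = -34.59°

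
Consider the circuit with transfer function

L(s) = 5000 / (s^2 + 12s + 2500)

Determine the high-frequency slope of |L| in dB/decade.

-40 dB/decade

Each pole contributes −20 dB/decade at high frequency; each zero contributes +20 dB/decade.
Net: 0 zero(s) − 2 pole(s) → -40 dB/decade.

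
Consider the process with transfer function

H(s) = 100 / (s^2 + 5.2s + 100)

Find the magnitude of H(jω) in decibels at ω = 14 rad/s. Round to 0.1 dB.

-1.6 dB

At s = jω = j14:
quadratic: (j14)² + 5.2·j14 + 100 = -96 + j72.8 → |·| ≈ 120.48, ∠ ≈ 142.83°
|H| = 100 / 120.48 ≈ 0.83001
Gain = 20 log₁₀(0.83001) ≈ -1.62 dB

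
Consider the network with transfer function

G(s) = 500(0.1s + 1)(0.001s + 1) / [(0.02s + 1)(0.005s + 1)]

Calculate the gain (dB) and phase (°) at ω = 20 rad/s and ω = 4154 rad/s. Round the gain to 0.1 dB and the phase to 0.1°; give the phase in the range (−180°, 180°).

At ω = 20 rad/s:
zero (1 + j20·0.1) = 1 + j2 → |·| ≈ 2.2361, ∠ ≈ 63.43°
zero (1 + j20·0.001) = 1 + j0.02 → |·| ≈ 1.0002, ∠ ≈ 1.15°
pole (1 + j20·0.02) = 1 + j0.4 → |·| ≈ 1.077, ∠ ≈ 21.80°
pole (1 + j20·0.005) = 1 + j0.1 → |·| ≈ 1.005, ∠ ≈ 5.71°
|G| = 500 · 2.2361 · 1.0002 / (1.077 · 1.005) ≈ 1033.2
Gain = 20 log₁₀(1033.2) ≈ 60.28 dB
∠G = (63.43° + 1.15°) − (21.80° + 5.71°) = 37.07°

At ω = 4154 rad/s:
zero (1 + j4154·0.1) = 1 + j415.4 → |·| ≈ 415.4, ∠ ≈ 89.86°
zero (1 + j4154·0.001) = 1 + j4.154 → |·| ≈ 4.2727, ∠ ≈ 76.46°
pole (1 + j4154·0.02) = 1 + j83.08 → |·| ≈ 83.086, ∠ ≈ 89.31°
pole (1 + j4154·0.005) = 1 + j20.77 → |·| ≈ 20.794, ∠ ≈ 87.24°
|G| = 500 · 415.4 · 4.2727 / (83.086 · 20.794) ≈ 513.66
Gain = 20 log₁₀(513.66) ≈ 54.21 dB
∠G = (89.86° + 76.46°) − (89.31° + 87.24°) = -10.23°

ω = 20: 60.3 dB, 37.1°; ω = 4154: 54.2 dB, -10.2°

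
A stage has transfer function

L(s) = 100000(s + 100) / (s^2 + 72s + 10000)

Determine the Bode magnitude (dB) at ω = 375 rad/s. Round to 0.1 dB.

At s = jω = j375:
zero (s+100): 100 + j375 → |·| = √(100²+375²) = √150625 ≈ 388.1, ∠ = arctan(375/100) ≈ 75.07°
quadratic: (j375)² + 72·j375 + 10000 = -130625 + j27000 → |·| ≈ 1.3339e+05, ∠ ≈ 168.32°
|L| = 100000 · 388.1 / 1.3339e+05 ≈ 290.95
Gain = 20 log₁₀(290.95) ≈ 49.28 dB

49.3 dB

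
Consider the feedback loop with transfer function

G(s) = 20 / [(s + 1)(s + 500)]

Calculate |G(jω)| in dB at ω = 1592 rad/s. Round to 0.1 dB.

-102.5 dB

At s = jω = j1592:
pole (s+1): 1 + j1592 → |·| = √(1²+1592²) = √2534465 ≈ 1592, ∠ = arctan(1592/1) ≈ 89.96°
pole (s+500): 500 + j1592 → |·| = √(500²+1592²) = √2784464 ≈ 1668.7, ∠ = arctan(1592/500) ≈ 72.56°
|G| = 20 / 2.6566e+06 ≈ 7.5284e-06
Gain = 20 log₁₀(7.5284e-06) ≈ -102.47 dB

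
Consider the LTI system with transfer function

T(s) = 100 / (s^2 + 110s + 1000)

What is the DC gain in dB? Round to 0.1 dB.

T(0) = 100 / 1000 = 0.1
20 log₁₀(0.1) ≈ -20.00 dB

-20.0 dB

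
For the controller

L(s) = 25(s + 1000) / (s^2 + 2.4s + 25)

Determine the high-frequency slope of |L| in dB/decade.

-20 dB/decade

Each pole contributes −20 dB/decade at high frequency; each zero contributes +20 dB/decade.
Net: 1 zero(s) − 2 pole(s) → -20 dB/decade.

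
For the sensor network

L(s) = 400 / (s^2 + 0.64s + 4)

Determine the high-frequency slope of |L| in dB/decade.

Each pole contributes −20 dB/decade at high frequency; each zero contributes +20 dB/decade.
Net: 0 zero(s) − 2 pole(s) → -40 dB/decade.

-40 dB/decade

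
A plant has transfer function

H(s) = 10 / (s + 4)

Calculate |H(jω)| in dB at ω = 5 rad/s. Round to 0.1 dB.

Substitute s = j5:
Numerator: 10 = 10 + j0
Denominator: (j5) + 4 = 4 + j5
|N| = √(10² + 0²) ≈ 10, ∠N ≈ 0.00°
|D| = √(4² + 5²) ≈ 6.4031, ∠D ≈ 51.34°
|H| = 10 / 6.4031 ≈ 1.5617
Gain = 20 log₁₀(1.5617) ≈ 3.87 dB

3.9 dB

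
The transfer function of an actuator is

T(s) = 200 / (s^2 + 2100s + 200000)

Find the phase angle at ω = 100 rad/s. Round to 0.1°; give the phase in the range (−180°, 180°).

-47.9°

Substitute s = j100:
Numerator: 200 = 200 + j0
Denominator: (j100)^2 + 2100(j100) + 200000 = 190000 + j210000
|N| = √(200² + 0²) ≈ 200, ∠N ≈ 0.00°
|D| = √(190000² + 210000²) ≈ 2.832e+05, ∠D ≈ 47.86°
∠T = 0.00° − 47.86° = -47.86°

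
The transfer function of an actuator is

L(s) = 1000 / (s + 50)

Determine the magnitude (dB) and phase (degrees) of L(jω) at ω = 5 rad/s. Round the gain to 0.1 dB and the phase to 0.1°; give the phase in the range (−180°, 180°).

At s = jω = j5:
pole (s+50): 50 + j5 → |·| = √(50²+5²) = √2525 ≈ 50.249, ∠ = arctan(5/50) ≈ 5.71°
|L| = 1000 / 50.249 ≈ 19.901
Gain = 20 log₁₀(19.901) ≈ 25.98 dB
∠L = 0.00° − 5.71° = -5.71°

26.0 dB, -5.7°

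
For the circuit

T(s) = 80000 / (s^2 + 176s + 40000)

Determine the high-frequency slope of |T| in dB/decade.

Each pole contributes −20 dB/decade at high frequency; each zero contributes +20 dB/decade.
Net: 0 zero(s) − 2 pole(s) → -40 dB/decade.

-40 dB/decade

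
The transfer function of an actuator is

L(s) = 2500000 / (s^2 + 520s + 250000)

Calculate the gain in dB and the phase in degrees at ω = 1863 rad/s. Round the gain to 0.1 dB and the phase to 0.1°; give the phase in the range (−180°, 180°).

At s = jω = j1863:
quadratic: (j1863)² + 520·j1863 + 250000 = -3220769 + j968760 → |·| ≈ 3.3633e+06, ∠ ≈ 163.26°
|L| = 2500000 / 3.3633e+06 ≈ 0.74332
Gain = 20 log₁₀(0.74332) ≈ -2.58 dB
∠L = 0.00° − 163.26° = -163.26°

-2.6 dB, -163.3°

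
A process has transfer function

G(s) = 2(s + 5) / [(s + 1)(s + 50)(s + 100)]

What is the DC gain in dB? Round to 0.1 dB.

G(0) = 2·5 / (1·50·100) = 0.002
20 log₁₀(0.002) ≈ -53.98 dB

-54.0 dB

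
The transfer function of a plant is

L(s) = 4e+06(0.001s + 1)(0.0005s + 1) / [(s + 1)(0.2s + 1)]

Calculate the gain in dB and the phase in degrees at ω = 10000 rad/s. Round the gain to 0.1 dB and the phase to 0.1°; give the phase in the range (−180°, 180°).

20.2 dB, -17.0°

At ω = 10000 rad/s:
zero (1 + j10000·0.001) = 1 + j10 → |·| ≈ 10.05, ∠ ≈ 84.29°
zero (1 + j10000·0.0005) = 1 + j5 → |·| ≈ 5.099, ∠ ≈ 78.69°
pole (1 + j10000·1) = 1 + j10000 → |·| ≈ 10000, ∠ ≈ 89.99°
pole (1 + j10000·0.2) = 1 + j2000 → |·| ≈ 2000, ∠ ≈ 89.97°
|L| = 4e+06 · 10.05 · 5.099 / (10000 · 2000) ≈ 10.249
Gain = 20 log₁₀(10.249) ≈ 20.21 dB
∠L = (84.29° + 78.69°) − (89.99° + 89.97°) = -16.98°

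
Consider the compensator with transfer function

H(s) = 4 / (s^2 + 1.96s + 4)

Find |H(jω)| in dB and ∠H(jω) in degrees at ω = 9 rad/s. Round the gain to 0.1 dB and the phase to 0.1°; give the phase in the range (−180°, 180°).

At s = jω = j9:
quadratic: (j9)² + 1.96·j9 + 4 = -77 + j17.64 → |·| ≈ 78.995, ∠ ≈ 167.10°
|H| = 4 / 78.995 ≈ 0.050636
Gain = 20 log₁₀(0.050636) ≈ -25.91 dB
∠H = 0.00° − 167.10° = -167.10°

-25.9 dB, -167.1°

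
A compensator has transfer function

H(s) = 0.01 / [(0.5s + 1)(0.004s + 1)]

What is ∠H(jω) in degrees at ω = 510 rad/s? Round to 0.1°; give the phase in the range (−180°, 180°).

At ω = 510 rad/s:
pole (1 + j510·0.5) = 1 + j255 → |·| ≈ 255, ∠ ≈ 89.78°
pole (1 + j510·0.004) = 1 + j2.04 → |·| ≈ 2.2719, ∠ ≈ 63.89°
∠H = (0°) − (89.78° + 63.89°) = -153.67°

-153.7°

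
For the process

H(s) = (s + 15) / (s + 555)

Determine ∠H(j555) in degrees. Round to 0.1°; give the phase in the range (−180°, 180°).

Substitute s = j555:
Numerator: (j555) + 15 = 15 + j555
Denominator: (j555) + 555 = 555 + j555
|N| = √(15² + 555²) ≈ 555.2, ∠N ≈ 88.45°
|D| = √(555² + 555²) ≈ 784.89, ∠D ≈ 45.00°
∠H = 88.45° − 45.00° = 43.45°

43.5°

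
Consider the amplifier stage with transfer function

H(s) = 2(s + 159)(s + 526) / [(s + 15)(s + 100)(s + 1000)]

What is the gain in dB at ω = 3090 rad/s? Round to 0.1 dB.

At s = jω = j3090:
zero (s+159): 159 + j3090 → |·| = √(159²+3090²) = √9573381 ≈ 3094.1, ∠ = arctan(3090/159) ≈ 87.05°
zero (s+526): 526 + j3090 → |·| = √(526²+3090²) = √9824776 ≈ 3134.4, ∠ = arctan(3090/526) ≈ 80.34°
pole (s+15): 15 + j3090 → |·| = √(15²+3090²) = √9548325 ≈ 3090, ∠ = arctan(3090/15) ≈ 89.72°
pole (s+100): 100 + j3090 → |·| = √(100²+3090²) = √9558100 ≈ 3091.6, ∠ = arctan(3090/100) ≈ 88.15°
pole (s+1000): 1000 + j3090 → |·| = √(1000²+3090²) = √10548100 ≈ 3247.8, ∠ = arctan(3090/1000) ≈ 72.07°
|H| = 2 · 9.6981e+06 / 3.1026e+10 ≈ 0.00062516
Gain = 20 log₁₀(0.00062516) ≈ -64.08 dB

-64.1 dB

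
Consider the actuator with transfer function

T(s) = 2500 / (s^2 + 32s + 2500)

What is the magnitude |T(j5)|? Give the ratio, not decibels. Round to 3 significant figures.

1.01

At s = jω = j5:
quadratic: (j5)² + 32·j5 + 2500 = 2475 + j160 → |·| ≈ 2480.2, ∠ ≈ 3.70°
|T| = 2500 / 2480.2 ≈ 1.008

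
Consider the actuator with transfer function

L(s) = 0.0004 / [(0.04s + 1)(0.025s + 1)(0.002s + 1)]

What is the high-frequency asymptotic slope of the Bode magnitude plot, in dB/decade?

Each pole contributes −20 dB/decade at high frequency; each zero contributes +20 dB/decade.
Net: 0 zero(s) − 3 pole(s) → -60 dB/decade.

-60 dB/decade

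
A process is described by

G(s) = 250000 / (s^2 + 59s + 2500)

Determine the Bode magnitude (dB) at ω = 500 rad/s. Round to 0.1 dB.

At s = jω = j500:
quadratic: (j500)² + 59·j500 + 2500 = -247500 + j29500 → |·| ≈ 2.4925e+05, ∠ ≈ 173.20°
|G| = 250000 / 2.4925e+05 ≈ 1.003
Gain = 20 log₁₀(1.003) ≈ 0.03 dB

0.0 dB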